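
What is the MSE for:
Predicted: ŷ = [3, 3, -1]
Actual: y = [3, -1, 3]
MSE = 10.67

MSE = (1/3)((3-3)² + (3--1)² + (-1-3)²) = (1/3)(0 + 16 + 16) = 10.67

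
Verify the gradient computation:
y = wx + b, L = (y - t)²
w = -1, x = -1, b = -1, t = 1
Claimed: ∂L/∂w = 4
Incorrect

y = (-1)(-1) + -1 = 0
∂L/∂y = 2(y - t) = 2(0 - 1) = -2
∂y/∂w = x = -1
∂L/∂w = -2 × -1 = 2

Claimed value: 4
Incorrect: The correct gradient is 2.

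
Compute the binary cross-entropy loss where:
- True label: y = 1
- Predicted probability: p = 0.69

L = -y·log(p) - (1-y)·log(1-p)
L = 0.3711

L = -1·log(0.69) - 0·log(0.31) = -log(0.69) = 0.3711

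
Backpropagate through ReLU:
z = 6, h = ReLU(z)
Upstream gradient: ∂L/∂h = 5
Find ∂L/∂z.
∂L/∂z = 5

h = ReLU(6) = 6
Since z > 0: ∂h/∂z = 1
∂L/∂z = ∂L/∂h · ∂h/∂z = 5 × 1 = 5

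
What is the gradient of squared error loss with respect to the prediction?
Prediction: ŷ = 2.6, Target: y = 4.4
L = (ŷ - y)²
∂L/∂ŷ = -3.6

∂L/∂ŷ = 2(ŷ - y) = 2(2.6 - 4.4) = 2(-1.8) = -3.6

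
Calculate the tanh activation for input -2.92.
-0.9942

tanh(-2.92) = (e^(-2.92) - e^(2.92))/(e^(-2.92) + e^(2.92)) = -0.9942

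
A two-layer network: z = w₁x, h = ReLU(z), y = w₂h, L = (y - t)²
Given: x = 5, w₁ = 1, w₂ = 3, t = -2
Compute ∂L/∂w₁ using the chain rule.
∂L/∂w₁ = 510

Forward pass:
z = w₁x = 1×5 = 5
h = ReLU(5) = 5
y = w₂h = 3×5 = 15

Backward pass:
∂L/∂y = 2(y - t) = 2(15 - -2) = 34
∂y/∂h = w₂ = 3
∂h/∂z = 1 (ReLU derivative)
∂z/∂w₁ = x = 5

∂L/∂w₁ = 34 × 3 × 1 × 5 = 510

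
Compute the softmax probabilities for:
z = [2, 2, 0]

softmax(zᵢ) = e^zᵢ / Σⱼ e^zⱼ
p = [0.4683, 0.4683, 0.0634]

exp(z) = [7.389, 7.389, 1]
Sum = 15.78
p = [0.4683, 0.4683, 0.0634]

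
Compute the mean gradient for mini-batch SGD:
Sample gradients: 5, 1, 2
Average gradient = 2.667

Average = (1/3)(5 + 1 + 2) = 8/3 = 2.667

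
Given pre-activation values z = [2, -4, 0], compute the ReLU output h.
h = [2, 0, 0]

ReLU applied element-wise: max(0,2)=2, max(0,-4)=0, max(0,0)=0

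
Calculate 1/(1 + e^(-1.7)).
0.8455

sigmoid(1.7) = 1/(1 + e^(-1.7)) = 1/(1 + 0.1827) = 0.8455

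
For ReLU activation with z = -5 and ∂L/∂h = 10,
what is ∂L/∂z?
∂L/∂z = 0

h = ReLU(-5) = 0
Since z < 0: ∂h/∂z = 0
∂L/∂z = ∂L/∂h · ∂h/∂z = 10 × 0 = 0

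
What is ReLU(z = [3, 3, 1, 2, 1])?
h = [3, 3, 1, 2, 1]

ReLU applied element-wise: max(0,3)=3, max(0,3)=3, max(0,1)=1, max(0,2)=2, max(0,1)=1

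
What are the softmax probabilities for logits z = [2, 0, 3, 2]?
p = [0.206, 0.0279, 0.5601, 0.206]

exp(z) = [7.389, 1, 20.09, 7.389]
Sum = 35.86
p = [0.206, 0.0279, 0.5601, 0.206]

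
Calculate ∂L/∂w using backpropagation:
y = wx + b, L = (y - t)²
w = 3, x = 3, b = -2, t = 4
∂L/∂w = 18

y = wx + b = (3)(3) + -2 = 7
∂L/∂y = 2(y - t) = 2(7 - 4) = 6
∂y/∂w = x = 3
∂L/∂w = ∂L/∂y · ∂y/∂w = 6 × 3 = 18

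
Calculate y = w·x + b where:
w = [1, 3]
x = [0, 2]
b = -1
y = 5

y = (1)(0) + (3)(2) + -1 = 5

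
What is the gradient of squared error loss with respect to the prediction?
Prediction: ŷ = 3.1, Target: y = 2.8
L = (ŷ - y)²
∂L/∂ŷ = 0.6

∂L/∂ŷ = 2(ŷ - y) = 2(3.1 - 2.8) = 2(0.3) = 0.6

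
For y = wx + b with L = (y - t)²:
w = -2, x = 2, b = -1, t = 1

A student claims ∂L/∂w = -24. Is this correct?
Correct

y = (-2)(2) + -1 = -5
∂L/∂y = 2(y - t) = 2(-5 - 1) = -12
∂y/∂w = x = 2
∂L/∂w = -12 × 2 = -24

Claimed value: -24
Correct: The correct gradient is -24.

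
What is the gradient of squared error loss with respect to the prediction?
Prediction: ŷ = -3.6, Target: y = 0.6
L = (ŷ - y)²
∂L/∂ŷ = -8.4

∂L/∂ŷ = 2(ŷ - y) = 2(-3.6 - 0.6) = 2(-4.2) = -8.4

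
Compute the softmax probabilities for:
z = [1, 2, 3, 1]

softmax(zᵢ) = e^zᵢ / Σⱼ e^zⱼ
p = [0.0826, 0.2245, 0.6103, 0.0826]

exp(z) = [2.718, 7.389, 20.09, 2.718]
Sum = 32.91
p = [0.0826, 0.2245, 0.6103, 0.0826]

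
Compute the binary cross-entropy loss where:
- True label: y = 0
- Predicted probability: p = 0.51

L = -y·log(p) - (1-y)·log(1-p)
L = 0.7133

L = -0·log(0.51) - 1·log(0.49) = -log(0.49) = 0.7133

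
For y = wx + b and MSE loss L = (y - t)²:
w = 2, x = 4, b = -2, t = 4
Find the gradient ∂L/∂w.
∂L/∂w = 16

y = wx + b = (2)(4) + -2 = 6
∂L/∂y = 2(y - t) = 2(6 - 4) = 4
∂y/∂w = x = 4
∂L/∂w = ∂L/∂y · ∂y/∂w = 4 × 4 = 16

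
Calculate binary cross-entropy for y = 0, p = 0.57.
L = 0.844

L = -0·log(0.57) - 1·log(0.43) = -log(0.43) = 0.844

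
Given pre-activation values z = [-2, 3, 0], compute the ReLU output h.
h = [0, 3, 0]

ReLU applied element-wise: max(0,-2)=0, max(0,3)=3, max(0,0)=0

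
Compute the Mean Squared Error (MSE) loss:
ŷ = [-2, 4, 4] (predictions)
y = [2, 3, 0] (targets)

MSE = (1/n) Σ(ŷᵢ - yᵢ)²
MSE = 11

MSE = (1/3)((-2-2)² + (4-3)² + (4-0)²) = (1/3)(16 + 1 + 16) = 11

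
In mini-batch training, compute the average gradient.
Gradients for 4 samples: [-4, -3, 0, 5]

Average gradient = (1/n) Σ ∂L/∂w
Average gradient = -0.5

Average = (1/4)(-4 + -3 + 0 + 5) = -2/4 = -0.5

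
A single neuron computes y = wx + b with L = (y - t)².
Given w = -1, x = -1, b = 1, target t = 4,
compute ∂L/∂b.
∂L/∂b = -4

y = wx + b = (-1)(-1) + 1 = 2
∂L/∂y = 2(y - t) = 2(2 - 4) = -4
∂y/∂b = 1
∂L/∂b = ∂L/∂y · ∂y/∂b = -4 × 1 = -4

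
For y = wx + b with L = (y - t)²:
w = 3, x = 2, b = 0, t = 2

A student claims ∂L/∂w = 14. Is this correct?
Incorrect

y = (3)(2) + 0 = 6
∂L/∂y = 2(y - t) = 2(6 - 2) = 8
∂y/∂w = x = 2
∂L/∂w = 8 × 2 = 16

Claimed value: 14
Incorrect: The correct gradient is 16.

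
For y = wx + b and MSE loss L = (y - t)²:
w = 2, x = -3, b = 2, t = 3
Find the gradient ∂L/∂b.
∂L/∂b = -14

y = wx + b = (2)(-3) + 2 = -4
∂L/∂y = 2(y - t) = 2(-4 - 3) = -14
∂y/∂b = 1
∂L/∂b = ∂L/∂y · ∂y/∂b = -14 × 1 = -14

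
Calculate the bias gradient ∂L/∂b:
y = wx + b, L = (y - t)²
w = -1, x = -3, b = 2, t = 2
∂L/∂b = 6

y = wx + b = (-1)(-3) + 2 = 5
∂L/∂y = 2(y - t) = 2(5 - 2) = 6
∂y/∂b = 1
∂L/∂b = ∂L/∂y · ∂y/∂b = 6 × 1 = 6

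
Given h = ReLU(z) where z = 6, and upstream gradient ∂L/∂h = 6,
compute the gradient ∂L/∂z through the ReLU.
∂L/∂z = 6

h = ReLU(6) = 6
Since z > 0: ∂h/∂z = 1
∂L/∂z = ∂L/∂h · ∂h/∂z = 6 × 1 = 6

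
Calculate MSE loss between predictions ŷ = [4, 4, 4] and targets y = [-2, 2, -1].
MSE = 21.67

MSE = (1/3)((4--2)² + (4-2)² + (4--1)²) = (1/3)(36 + 4 + 25) = 21.67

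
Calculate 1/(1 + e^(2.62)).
0.06786

sigmoid(-2.62) = 1/(1 + e^(2.62)) = 1/(1 + 13.74) = 0.06786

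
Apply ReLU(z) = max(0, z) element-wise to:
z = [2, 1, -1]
h = [2, 1, 0]

ReLU applied element-wise: max(0,2)=2, max(0,1)=1, max(0,-1)=0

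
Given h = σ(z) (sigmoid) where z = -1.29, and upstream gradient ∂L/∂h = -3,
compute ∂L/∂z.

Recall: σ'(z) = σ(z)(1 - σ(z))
∂L/∂z = -0.5078

σ(-1.29) = 0.2159
σ'(-1.29) = σ(-1.29)(1 - σ(-1.29)) = 0.2159 × 0.7841 = 0.1693
∂L/∂z = ∂L/∂h · σ'(z) = -3 × 0.1693 = -0.5078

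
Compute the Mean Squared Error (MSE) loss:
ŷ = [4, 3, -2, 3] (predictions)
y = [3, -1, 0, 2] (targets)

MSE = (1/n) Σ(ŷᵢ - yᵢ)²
MSE = 5.5

MSE = (1/4)((4-3)² + (3--1)² + (-2-0)² + (3-2)²) = (1/4)(1 + 16 + 4 + 1) = 5.5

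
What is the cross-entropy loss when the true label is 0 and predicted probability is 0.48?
L = 0.6539

L = -0·log(0.48) - 1·log(0.52) = -log(0.52) = 0.6539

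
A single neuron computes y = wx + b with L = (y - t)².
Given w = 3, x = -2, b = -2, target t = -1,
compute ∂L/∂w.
∂L/∂w = 28

y = wx + b = (3)(-2) + -2 = -8
∂L/∂y = 2(y - t) = 2(-8 - -1) = -14
∂y/∂w = x = -2
∂L/∂w = ∂L/∂y · ∂y/∂w = -14 × -2 = 28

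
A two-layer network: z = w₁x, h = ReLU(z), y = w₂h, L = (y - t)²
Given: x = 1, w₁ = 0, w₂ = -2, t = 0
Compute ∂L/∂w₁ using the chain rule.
∂L/∂w₁ = 0

Forward pass:
z = w₁x = 0×1 = 0
h = ReLU(0) = 0
y = w₂h = -2×0 = 0

Backward pass:
∂L/∂y = 2(y - t) = 2(0 - 0) = 0
∂y/∂h = w₂ = -2
∂h/∂z = 0 (ReLU derivative)
∂z/∂w₁ = x = 1

∂L/∂w₁ = 0 × -2 × 0 × 1 = 0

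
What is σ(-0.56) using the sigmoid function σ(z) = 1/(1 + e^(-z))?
0.3635

sigmoid(-0.56) = 1/(1 + e^(0.56)) = 1/(1 + 1.751) = 0.3635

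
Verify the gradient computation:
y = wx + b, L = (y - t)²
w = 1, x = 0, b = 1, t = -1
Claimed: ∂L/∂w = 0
Correct

y = (1)(0) + 1 = 1
∂L/∂y = 2(y - t) = 2(1 - -1) = 4
∂y/∂w = x = 0
∂L/∂w = 4 × 0 = 0

Claimed value: 0
Correct: The correct gradient is 0.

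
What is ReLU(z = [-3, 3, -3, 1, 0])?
h = [0, 3, 0, 1, 0]

ReLU applied element-wise: max(0,-3)=0, max(0,3)=3, max(0,-3)=0, max(0,1)=1, max(0,0)=0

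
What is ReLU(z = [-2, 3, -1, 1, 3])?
h = [0, 3, 0, 1, 3]

ReLU applied element-wise: max(0,-2)=0, max(0,3)=3, max(0,-1)=0, max(0,1)=1, max(0,3)=3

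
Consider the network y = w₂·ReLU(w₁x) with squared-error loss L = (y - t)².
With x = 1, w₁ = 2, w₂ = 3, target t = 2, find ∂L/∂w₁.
∂L/∂w₁ = 24

Forward pass:
z = w₁x = 2×1 = 2
h = ReLU(2) = 2
y = w₂h = 3×2 = 6

Backward pass:
∂L/∂y = 2(y - t) = 2(6 - 2) = 8
∂y/∂h = w₂ = 3
∂h/∂z = 1 (ReLU derivative)
∂z/∂w₁ = x = 1

∂L/∂w₁ = 8 × 3 × 1 × 1 = 24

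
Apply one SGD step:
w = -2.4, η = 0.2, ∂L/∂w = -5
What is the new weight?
w_new = -1.4

w_new = w - η·∂L/∂w = -2.4 - 0.2×(-5) = -2.4 - (-1) = -1.4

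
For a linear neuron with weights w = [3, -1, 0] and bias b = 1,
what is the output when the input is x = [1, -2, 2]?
y = 6

y = (3)(1) + (-1)(-2) + (0)(2) + 1 = 6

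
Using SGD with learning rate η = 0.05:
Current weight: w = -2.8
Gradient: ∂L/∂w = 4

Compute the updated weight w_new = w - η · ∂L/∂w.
w_new = -3

w_new = w - η·∂L/∂w = -2.8 - 0.05×(4) = -2.8 - (0.2) = -3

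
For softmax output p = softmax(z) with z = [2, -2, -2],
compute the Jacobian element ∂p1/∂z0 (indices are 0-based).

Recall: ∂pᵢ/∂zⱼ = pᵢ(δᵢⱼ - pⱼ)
∂p1/∂z0 = -0.01704

p = softmax(z) = [0.9647, 0.01767, 0.01767]
p1 = 0.01767, p0 = 0.9647

∂p1/∂z0 = -p1 × p0 = -0.01767 × 0.9647 = -0.01704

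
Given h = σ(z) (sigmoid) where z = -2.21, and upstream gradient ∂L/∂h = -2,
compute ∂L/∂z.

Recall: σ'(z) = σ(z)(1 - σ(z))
∂L/∂z = -0.1782

σ(-2.21) = 0.09886
σ'(-2.21) = σ(-2.21)(1 - σ(-2.21)) = 0.09886 × 0.9011 = 0.08908
∂L/∂z = ∂L/∂h · σ'(z) = -2 × 0.08908 = -0.1782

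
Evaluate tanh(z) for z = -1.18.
-0.8275

tanh(-1.18) = (e^(-1.18) - e^(1.18))/(e^(-1.18) + e^(1.18)) = -0.8275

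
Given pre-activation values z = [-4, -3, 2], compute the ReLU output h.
h = [0, 0, 2]

ReLU applied element-wise: max(0,-4)=0, max(0,-3)=0, max(0,2)=2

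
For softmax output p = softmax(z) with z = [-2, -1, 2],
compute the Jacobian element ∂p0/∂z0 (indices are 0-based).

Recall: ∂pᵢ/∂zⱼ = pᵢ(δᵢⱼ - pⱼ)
∂p0/∂z0 = 0.01685

p = softmax(z) = [0.01715, 0.04661, 0.9362]
p0 = 0.01715

∂p0/∂z0 = p0(1 - p0) = 0.01715 × (1 - 0.01715) = 0.01685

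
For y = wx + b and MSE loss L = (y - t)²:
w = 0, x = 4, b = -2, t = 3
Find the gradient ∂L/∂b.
∂L/∂b = -10

y = wx + b = (0)(4) + -2 = -2
∂L/∂y = 2(y - t) = 2(-2 - 3) = -10
∂y/∂b = 1
∂L/∂b = ∂L/∂y · ∂y/∂b = -10 × 1 = -10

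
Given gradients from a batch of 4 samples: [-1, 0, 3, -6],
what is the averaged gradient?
Average gradient = -1

Average = (1/4)(-1 + 0 + 3 + -6) = -4/4 = -1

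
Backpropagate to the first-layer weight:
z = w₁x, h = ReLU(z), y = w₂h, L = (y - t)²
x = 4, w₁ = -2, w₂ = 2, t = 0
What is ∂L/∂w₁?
∂L/∂w₁ = 0

Forward pass:
z = w₁x = -2×4 = -8
h = ReLU(-8) = 0
y = w₂h = 2×0 = 0

Backward pass:
∂L/∂y = 2(y - t) = 2(0 - 0) = 0
∂y/∂h = w₂ = 2
∂h/∂z = 0 (ReLU derivative)
∂z/∂w₁ = x = 4

∂L/∂w₁ = 0 × 2 × 0 × 4 = 0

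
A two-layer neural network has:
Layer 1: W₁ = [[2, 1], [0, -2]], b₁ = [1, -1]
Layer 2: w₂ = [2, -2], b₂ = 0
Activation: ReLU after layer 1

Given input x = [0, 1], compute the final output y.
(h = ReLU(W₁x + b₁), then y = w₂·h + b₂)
y = 4

Layer 1 pre-activation: z₁ = [2, -3]
After ReLU: h = [2, 0]
Layer 2 output: y = 2×2 + -2×0 + 0 = 4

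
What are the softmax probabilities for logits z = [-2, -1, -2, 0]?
p = [0.0826, 0.2245, 0.0826, 0.6103]

exp(z) = [0.1353, 0.3679, 0.1353, 1]
Sum = 1.639
p = [0.0826, 0.2245, 0.0826, 0.6103]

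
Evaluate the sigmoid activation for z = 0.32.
0.5793

sigmoid(0.32) = 1/(1 + e^(-0.32)) = 1/(1 + 0.7261) = 0.5793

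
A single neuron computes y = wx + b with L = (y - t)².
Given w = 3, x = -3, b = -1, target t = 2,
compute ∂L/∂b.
∂L/∂b = -24

y = wx + b = (3)(-3) + -1 = -10
∂L/∂y = 2(y - t) = 2(-10 - 2) = -24
∂y/∂b = 1
∂L/∂b = ∂L/∂y · ∂y/∂b = -24 × 1 = -24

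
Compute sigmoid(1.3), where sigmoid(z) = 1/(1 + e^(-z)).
0.7858

sigmoid(1.3) = 1/(1 + e^(-1.3)) = 1/(1 + 0.2725) = 0.7858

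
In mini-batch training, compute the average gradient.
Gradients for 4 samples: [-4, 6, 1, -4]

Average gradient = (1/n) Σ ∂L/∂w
Average gradient = -0.25

Average = (1/4)(-4 + 6 + 1 + -4) = -1/4 = -0.25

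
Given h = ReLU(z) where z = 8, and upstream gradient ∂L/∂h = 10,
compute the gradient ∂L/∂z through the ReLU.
∂L/∂z = 10

h = ReLU(8) = 8
Since z > 0: ∂h/∂z = 1
∂L/∂z = ∂L/∂h · ∂h/∂z = 10 × 1 = 10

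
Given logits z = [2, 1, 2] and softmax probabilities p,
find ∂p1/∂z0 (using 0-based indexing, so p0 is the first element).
∂p1/∂z0 = -0.06561

p = softmax(z) = [0.4223, 0.1554, 0.4223]
p1 = 0.1554, p0 = 0.4223

∂p1/∂z0 = -p1 × p0 = -0.1554 × 0.4223 = -0.06561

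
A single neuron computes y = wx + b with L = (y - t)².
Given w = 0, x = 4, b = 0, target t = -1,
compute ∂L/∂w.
∂L/∂w = 8

y = wx + b = (0)(4) + 0 = 0
∂L/∂y = 2(y - t) = 2(0 - -1) = 2
∂y/∂w = x = 4
∂L/∂w = ∂L/∂y · ∂y/∂w = 2 × 4 = 8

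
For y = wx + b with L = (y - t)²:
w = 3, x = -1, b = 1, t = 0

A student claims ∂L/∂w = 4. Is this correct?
Correct

y = (3)(-1) + 1 = -2
∂L/∂y = 2(y - t) = 2(-2 - 0) = -4
∂y/∂w = x = -1
∂L/∂w = -4 × -1 = 4

Claimed value: 4
Correct: The correct gradient is 4.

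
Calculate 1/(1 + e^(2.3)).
0.09112

sigmoid(-2.3) = 1/(1 + e^(2.3)) = 1/(1 + 9.974) = 0.09112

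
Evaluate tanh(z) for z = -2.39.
-0.9833

tanh(-2.39) = (e^(-2.39) - e^(2.39))/(e^(-2.39) + e^(2.39)) = -0.9833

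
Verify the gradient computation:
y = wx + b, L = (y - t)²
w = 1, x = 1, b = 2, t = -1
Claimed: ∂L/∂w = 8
Correct

y = (1)(1) + 2 = 3
∂L/∂y = 2(y - t) = 2(3 - -1) = 8
∂y/∂w = x = 1
∂L/∂w = 8 × 1 = 8

Claimed value: 8
Correct: The correct gradient is 8.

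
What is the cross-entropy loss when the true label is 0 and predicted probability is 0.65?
L = 1.05

L = -0·log(0.65) - 1·log(0.35) = -log(0.35) = 1.05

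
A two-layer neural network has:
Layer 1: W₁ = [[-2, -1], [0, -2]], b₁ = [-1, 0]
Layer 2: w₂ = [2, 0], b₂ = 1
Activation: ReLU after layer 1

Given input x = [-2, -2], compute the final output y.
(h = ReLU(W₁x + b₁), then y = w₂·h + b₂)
y = 11

Layer 1 pre-activation: z₁ = [5, 4]
After ReLU: h = [5, 4]
Layer 2 output: y = 2×5 + 0×4 + 1 = 11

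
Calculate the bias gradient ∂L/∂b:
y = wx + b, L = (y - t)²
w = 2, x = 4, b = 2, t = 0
∂L/∂b = 20

y = wx + b = (2)(4) + 2 = 10
∂L/∂y = 2(y - t) = 2(10 - 0) = 20
∂y/∂b = 1
∂L/∂b = ∂L/∂y · ∂y/∂b = 20 × 1 = 20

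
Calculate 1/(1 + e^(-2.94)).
0.9498

sigmoid(2.94) = 1/(1 + e^(-2.94)) = 1/(1 + 0.05287) = 0.9498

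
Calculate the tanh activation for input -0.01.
-0.01

tanh(-0.01) = (e^(-0.01) - e^(0.01))/(e^(-0.01) + e^(0.01)) = -0.01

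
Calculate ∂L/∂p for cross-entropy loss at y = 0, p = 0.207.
∂L/∂p = 1.261

∂L/∂p = -y/p + (1-y)/(1-p) = 0 + 1/0.793 = 1.261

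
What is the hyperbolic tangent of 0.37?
0.354

tanh(0.37) = (e^(0.37) - e^(-0.37))/(e^(0.37) + e^(-0.37)) = 0.354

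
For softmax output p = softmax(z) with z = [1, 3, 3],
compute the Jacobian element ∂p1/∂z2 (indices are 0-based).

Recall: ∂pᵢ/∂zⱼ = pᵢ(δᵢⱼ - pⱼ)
∂p1/∂z2 = -0.2193

p = softmax(z) = [0.06338, 0.4683, 0.4683]
p1 = 0.4683, p2 = 0.4683

∂p1/∂z2 = -p1 × p2 = -0.4683 × 0.4683 = -0.2193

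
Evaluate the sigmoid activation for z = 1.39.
0.8006

sigmoid(1.39) = 1/(1 + e^(-1.39)) = 1/(1 + 0.2491) = 0.8006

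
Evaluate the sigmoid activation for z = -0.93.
0.2829

sigmoid(-0.93) = 1/(1 + e^(0.93)) = 1/(1 + 2.535) = 0.2829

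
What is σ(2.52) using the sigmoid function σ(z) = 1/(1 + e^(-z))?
0.9255

sigmoid(2.52) = 1/(1 + e^(-2.52)) = 1/(1 + 0.08046) = 0.9255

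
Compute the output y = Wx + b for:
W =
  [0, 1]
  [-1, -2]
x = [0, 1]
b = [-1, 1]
y = [0, -1]

Wx = [0×0 + 1×1, -1×0 + -2×1]
   = [1, -2]
y = Wx + b = [1 + -1, -2 + 1] = [0, -1]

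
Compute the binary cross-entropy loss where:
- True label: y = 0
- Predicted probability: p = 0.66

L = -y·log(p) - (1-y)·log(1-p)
L = 1.079

L = -0·log(0.66) - 1·log(0.34) = -log(0.34) = 1.079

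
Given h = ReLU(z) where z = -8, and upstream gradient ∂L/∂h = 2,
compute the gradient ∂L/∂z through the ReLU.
∂L/∂z = 0

h = ReLU(-8) = 0
Since z < 0: ∂h/∂z = 0
∂L/∂z = ∂L/∂h · ∂h/∂z = 2 × 0 = 0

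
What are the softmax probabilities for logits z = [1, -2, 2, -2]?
p = [0.2619, 0.013, 0.712, 0.013]

exp(z) = [2.718, 0.1353, 7.389, 0.1353]
Sum = 10.38
p = [0.2619, 0.013, 0.712, 0.013]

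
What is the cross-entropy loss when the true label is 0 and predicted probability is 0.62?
L = 0.9676

L = -0·log(0.62) - 1·log(0.38) = -log(0.38) = 0.9676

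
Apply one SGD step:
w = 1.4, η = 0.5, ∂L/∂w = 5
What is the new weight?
w_new = -1.1

w_new = w - η·∂L/∂w = 1.4 - 0.5×(5) = 1.4 - (2.5) = -1.1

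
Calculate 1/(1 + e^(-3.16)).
0.9593

sigmoid(3.16) = 1/(1 + e^(-3.16)) = 1/(1 + 0.04243) = 0.9593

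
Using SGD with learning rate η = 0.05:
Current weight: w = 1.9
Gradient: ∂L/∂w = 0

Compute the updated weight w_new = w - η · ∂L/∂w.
w_new = 1.9

w_new = w - η·∂L/∂w = 1.9 - 0.05×(0) = 1.9 - (0) = 1.9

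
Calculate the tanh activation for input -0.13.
-0.1293

tanh(-0.13) = (e^(-0.13) - e^(0.13))/(e^(-0.13) + e^(0.13)) = -0.1293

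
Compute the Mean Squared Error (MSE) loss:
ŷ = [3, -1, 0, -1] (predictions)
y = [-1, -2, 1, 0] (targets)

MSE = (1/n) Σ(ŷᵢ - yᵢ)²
MSE = 4.75

MSE = (1/4)((3--1)² + (-1--2)² + (0-1)² + (-1-0)²) = (1/4)(16 + 1 + 1 + 1) = 4.75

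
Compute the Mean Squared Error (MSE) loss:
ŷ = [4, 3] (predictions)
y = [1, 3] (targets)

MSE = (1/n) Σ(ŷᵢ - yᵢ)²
MSE = 4.5

MSE = (1/2)((4-1)² + (3-3)²) = (1/2)(9 + 0) = 4.5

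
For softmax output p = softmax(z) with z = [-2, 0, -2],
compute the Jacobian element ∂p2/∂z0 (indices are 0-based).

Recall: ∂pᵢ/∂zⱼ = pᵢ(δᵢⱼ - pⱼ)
∂p2/∂z0 = -0.01134

p = softmax(z) = [0.1065, 0.787, 0.1065]
p2 = 0.1065, p0 = 0.1065

∂p2/∂z0 = -p2 × p0 = -0.1065 × 0.1065 = -0.01134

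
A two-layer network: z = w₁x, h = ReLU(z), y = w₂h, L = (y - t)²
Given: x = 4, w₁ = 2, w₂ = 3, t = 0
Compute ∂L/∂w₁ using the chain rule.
∂L/∂w₁ = 576

Forward pass:
z = w₁x = 2×4 = 8
h = ReLU(8) = 8
y = w₂h = 3×8 = 24

Backward pass:
∂L/∂y = 2(y - t) = 2(24 - 0) = 48
∂y/∂h = w₂ = 3
∂h/∂z = 1 (ReLU derivative)
∂z/∂w₁ = x = 4

∂L/∂w₁ = 48 × 3 × 1 × 4 = 576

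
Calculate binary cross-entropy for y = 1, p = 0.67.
L = 0.4005

L = -1·log(0.67) - 0·log(0.33) = -log(0.67) = 0.4005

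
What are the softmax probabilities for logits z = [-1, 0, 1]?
p = [0.09, 0.2447, 0.6652]

exp(z) = [0.3679, 1, 2.718]
Sum = 4.086
p = [0.09, 0.2447, 0.6652]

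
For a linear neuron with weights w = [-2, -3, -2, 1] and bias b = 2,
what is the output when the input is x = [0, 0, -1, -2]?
y = 2

y = (-2)(0) + (-3)(0) + (-2)(-1) + (1)(-2) + 2 = 2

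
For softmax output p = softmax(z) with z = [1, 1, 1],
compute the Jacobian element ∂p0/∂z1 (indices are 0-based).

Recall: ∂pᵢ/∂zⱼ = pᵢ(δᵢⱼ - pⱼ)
∂p0/∂z1 = -0.1111

p = softmax(z) = [0.3333, 0.3333, 0.3333]
p0 = 0.3333, p1 = 0.3333

∂p0/∂z1 = -p0 × p1 = -0.3333 × 0.3333 = -0.1111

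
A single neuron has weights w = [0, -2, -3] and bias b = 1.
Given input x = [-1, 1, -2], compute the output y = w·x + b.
y = 5

y = (0)(-1) + (-2)(1) + (-3)(-2) + 1 = 5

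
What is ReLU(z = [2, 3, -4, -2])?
h = [2, 3, 0, 0]

ReLU applied element-wise: max(0,2)=2, max(0,3)=3, max(0,-4)=0, max(0,-2)=0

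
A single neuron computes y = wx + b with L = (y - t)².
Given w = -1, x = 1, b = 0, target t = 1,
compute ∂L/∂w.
∂L/∂w = -4

y = wx + b = (-1)(1) + 0 = -1
∂L/∂y = 2(y - t) = 2(-1 - 1) = -4
∂y/∂w = x = 1
∂L/∂w = ∂L/∂y · ∂y/∂w = -4 × 1 = -4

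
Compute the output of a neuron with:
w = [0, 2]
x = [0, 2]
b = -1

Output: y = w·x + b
y = 3

y = (0)(0) + (2)(2) + -1 = 3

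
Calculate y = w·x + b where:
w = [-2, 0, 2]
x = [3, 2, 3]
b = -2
y = -2

y = (-2)(3) + (0)(2) + (2)(3) + -2 = -2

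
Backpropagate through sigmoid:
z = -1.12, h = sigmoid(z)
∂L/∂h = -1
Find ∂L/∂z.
∂L/∂z = -0.1855

σ(-1.12) = 0.246
σ'(-1.12) = σ(-1.12)(1 - σ(-1.12)) = 0.246 × 0.754 = 0.1855
∂L/∂z = ∂L/∂h · σ'(z) = -1 × 0.1855 = -0.1855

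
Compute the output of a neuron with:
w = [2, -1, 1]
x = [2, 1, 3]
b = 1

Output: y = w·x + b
y = 7

y = (2)(2) + (-1)(1) + (1)(3) + 1 = 7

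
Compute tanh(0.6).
0.537

tanh(0.6) = (e^(0.6) - e^(-0.6))/(e^(0.6) + e^(-0.6)) = 0.537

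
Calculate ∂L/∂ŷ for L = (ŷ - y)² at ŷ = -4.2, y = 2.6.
∂L/∂ŷ = -13.6

∂L/∂ŷ = 2(ŷ - y) = 2(-4.2 - 2.6) = 2(-6.8) = -13.6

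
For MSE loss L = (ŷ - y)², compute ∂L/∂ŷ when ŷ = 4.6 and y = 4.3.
∂L/∂ŷ = 0.6

∂L/∂ŷ = 2(ŷ - y) = 2(4.6 - 4.3) = 2(0.3) = 0.6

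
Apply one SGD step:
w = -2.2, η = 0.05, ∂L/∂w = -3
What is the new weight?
w_new = -2.05

w_new = w - η·∂L/∂w = -2.2 - 0.05×(-3) = -2.2 - (-0.15) = -2.05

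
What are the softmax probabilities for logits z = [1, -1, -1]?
p = [0.787, 0.1065, 0.1065]

exp(z) = [2.718, 0.3679, 0.3679]
Sum = 3.454
p = [0.787, 0.1065, 0.1065]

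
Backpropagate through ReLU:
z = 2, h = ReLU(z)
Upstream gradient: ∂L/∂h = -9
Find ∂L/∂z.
∂L/∂z = -9

h = ReLU(2) = 2
Since z > 0: ∂h/∂z = 1
∂L/∂z = ∂L/∂h · ∂h/∂z = -9 × 1 = -9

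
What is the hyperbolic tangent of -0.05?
-0.04996

tanh(-0.05) = (e^(-0.05) - e^(0.05))/(e^(-0.05) + e^(0.05)) = -0.04996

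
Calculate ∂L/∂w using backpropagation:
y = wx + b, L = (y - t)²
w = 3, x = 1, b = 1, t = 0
∂L/∂w = 8

y = wx + b = (3)(1) + 1 = 4
∂L/∂y = 2(y - t) = 2(4 - 0) = 8
∂y/∂w = x = 1
∂L/∂w = ∂L/∂y · ∂y/∂w = 8 × 1 = 8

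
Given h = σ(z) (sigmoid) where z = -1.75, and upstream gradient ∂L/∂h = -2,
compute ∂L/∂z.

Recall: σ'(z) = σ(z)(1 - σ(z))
∂L/∂z = -0.2523

σ(-1.75) = 0.148
σ'(-1.75) = σ(-1.75)(1 - σ(-1.75)) = 0.148 × 0.852 = 0.1261
∂L/∂z = ∂L/∂h · σ'(z) = -2 × 0.1261 = -0.2523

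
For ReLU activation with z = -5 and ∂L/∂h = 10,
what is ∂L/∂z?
∂L/∂z = 0

h = ReLU(-5) = 0
Since z < 0: ∂h/∂z = 0
∂L/∂z = ∂L/∂h · ∂h/∂z = 10 × 0 = 0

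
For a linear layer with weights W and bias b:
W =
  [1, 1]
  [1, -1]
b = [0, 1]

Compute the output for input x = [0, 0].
y = [0, 1]

Wx = [1×0 + 1×0, 1×0 + -1×0]
   = [0, 0]
y = Wx + b = [0 + 0, 0 + 1] = [0, 1]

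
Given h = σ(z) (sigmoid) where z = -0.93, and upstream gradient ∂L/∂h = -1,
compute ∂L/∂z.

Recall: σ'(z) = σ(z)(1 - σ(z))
∂L/∂z = -0.2029

σ(-0.93) = 0.2829
σ'(-0.93) = σ(-0.93)(1 - σ(-0.93)) = 0.2829 × 0.7171 = 0.2029
∂L/∂z = ∂L/∂h · σ'(z) = -1 × 0.2029 = -0.2029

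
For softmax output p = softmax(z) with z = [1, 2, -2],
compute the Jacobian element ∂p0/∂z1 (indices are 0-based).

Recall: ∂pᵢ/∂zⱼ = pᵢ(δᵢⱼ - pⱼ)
∂p0/∂z1 = -0.1915

p = softmax(z) = [0.2654, 0.7214, 0.01321]
p0 = 0.2654, p1 = 0.7214

∂p0/∂z1 = -p0 × p1 = -0.2654 × 0.7214 = -0.1915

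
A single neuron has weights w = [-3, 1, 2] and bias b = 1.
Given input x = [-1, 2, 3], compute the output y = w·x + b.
y = 12

y = (-3)(-1) + (1)(2) + (2)(3) + 1 = 12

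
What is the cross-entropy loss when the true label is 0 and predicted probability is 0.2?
L = 0.2231

L = -0·log(0.2) - 1·log(0.8) = -log(0.8) = 0.2231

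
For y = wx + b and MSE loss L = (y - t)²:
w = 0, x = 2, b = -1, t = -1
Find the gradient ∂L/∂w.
∂L/∂w = 0

y = wx + b = (0)(2) + -1 = -1
∂L/∂y = 2(y - t) = 2(-1 - -1) = 0
∂y/∂w = x = 2
∂L/∂w = ∂L/∂y · ∂y/∂w = 0 × 2 = 0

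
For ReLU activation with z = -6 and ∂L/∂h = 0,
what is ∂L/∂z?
∂L/∂z = 0

h = ReLU(-6) = 0
Since z < 0: ∂h/∂z = 0
∂L/∂z = ∂L/∂h · ∂h/∂z = 0 × 0 = 0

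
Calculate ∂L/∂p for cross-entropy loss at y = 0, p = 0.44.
∂L/∂p = 1.786

∂L/∂p = -y/p + (1-y)/(1-p) = 0 + 1/0.56 = 1.786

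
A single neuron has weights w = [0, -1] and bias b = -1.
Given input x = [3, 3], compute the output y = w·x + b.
y = -4

y = (0)(3) + (-1)(3) + -1 = -4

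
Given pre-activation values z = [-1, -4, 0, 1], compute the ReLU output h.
h = [0, 0, 0, 1]

ReLU applied element-wise: max(0,-1)=0, max(0,-4)=0, max(0,0)=0, max(0,1)=1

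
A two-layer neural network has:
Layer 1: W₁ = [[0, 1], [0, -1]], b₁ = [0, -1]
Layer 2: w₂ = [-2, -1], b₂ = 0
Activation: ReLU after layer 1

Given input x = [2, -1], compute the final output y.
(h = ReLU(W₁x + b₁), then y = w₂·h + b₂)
y = 0

Layer 1 pre-activation: z₁ = [-1, 0]
After ReLU: h = [0, 0]
Layer 2 output: y = -2×0 + -1×0 + 0 = 0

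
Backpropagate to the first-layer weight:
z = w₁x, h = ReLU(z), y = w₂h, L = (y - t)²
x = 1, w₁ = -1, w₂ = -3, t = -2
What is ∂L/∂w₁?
∂L/∂w₁ = 0

Forward pass:
z = w₁x = -1×1 = -1
h = ReLU(-1) = 0
y = w₂h = -3×0 = 0

Backward pass:
∂L/∂y = 2(y - t) = 2(0 - -2) = 4
∂y/∂h = w₂ = -3
∂h/∂z = 0 (ReLU derivative)
∂z/∂w₁ = x = 1

∂L/∂w₁ = 4 × -3 × 0 × 1 = 0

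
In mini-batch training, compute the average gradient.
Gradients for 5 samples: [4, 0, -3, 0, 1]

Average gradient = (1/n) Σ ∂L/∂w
Average gradient = 0.4

Average = (1/5)(4 + 0 + -3 + 0 + 1) = 2/5 = 0.4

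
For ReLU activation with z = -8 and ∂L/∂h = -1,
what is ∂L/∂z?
∂L/∂z = 0

h = ReLU(-8) = 0
Since z < 0: ∂h/∂z = 0
∂L/∂z = ∂L/∂h · ∂h/∂z = -1 × 0 = 0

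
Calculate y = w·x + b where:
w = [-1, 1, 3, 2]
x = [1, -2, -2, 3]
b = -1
y = -4

y = (-1)(1) + (1)(-2) + (3)(-2) + (2)(3) + -1 = -4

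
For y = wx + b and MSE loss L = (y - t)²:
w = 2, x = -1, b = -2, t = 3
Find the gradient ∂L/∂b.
∂L/∂b = -14

y = wx + b = (2)(-1) + -2 = -4
∂L/∂y = 2(y - t) = 2(-4 - 3) = -14
∂y/∂b = 1
∂L/∂b = ∂L/∂y · ∂y/∂b = -14 × 1 = -14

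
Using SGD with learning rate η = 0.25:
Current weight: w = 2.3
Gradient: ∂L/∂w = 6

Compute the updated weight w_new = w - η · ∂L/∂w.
w_new = 0.8

w_new = w - η·∂L/∂w = 2.3 - 0.25×(6) = 2.3 - (1.5) = 0.8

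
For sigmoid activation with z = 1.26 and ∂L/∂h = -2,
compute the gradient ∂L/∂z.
∂L/∂z = -0.3443

σ(1.26) = 0.779
σ'(1.26) = σ(1.26)(1 - σ(1.26)) = 0.779 × 0.221 = 0.1721
∂L/∂z = ∂L/∂h · σ'(z) = -2 × 0.1721 = -0.3443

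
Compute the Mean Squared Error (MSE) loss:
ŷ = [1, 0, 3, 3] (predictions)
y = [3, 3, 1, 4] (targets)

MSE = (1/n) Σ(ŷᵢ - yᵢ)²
MSE = 4.5

MSE = (1/4)((1-3)² + (0-3)² + (3-1)² + (3-4)²) = (1/4)(4 + 9 + 4 + 1) = 4.5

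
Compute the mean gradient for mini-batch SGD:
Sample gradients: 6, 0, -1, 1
Average gradient = 1.5

Average = (1/4)(6 + 0 + -1 + 1) = 6/4 = 1.5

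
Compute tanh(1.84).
0.9508

tanh(1.84) = (e^(1.84) - e^(-1.84))/(e^(1.84) + e^(-1.84)) = 0.9508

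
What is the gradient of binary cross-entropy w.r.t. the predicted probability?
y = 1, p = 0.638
∂L/∂p = -1.567

∂L/∂p = -y/p + (1-y)/(1-p) = -1/0.638 + 0 = -1.567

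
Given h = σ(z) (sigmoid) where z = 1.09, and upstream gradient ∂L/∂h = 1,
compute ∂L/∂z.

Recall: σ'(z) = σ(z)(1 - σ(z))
∂L/∂z = 0.1883

σ(1.09) = 0.7484
σ'(1.09) = σ(1.09)(1 - σ(1.09)) = 0.7484 × 0.2516 = 0.1883
∂L/∂z = ∂L/∂h · σ'(z) = 1 × 0.1883 = 0.1883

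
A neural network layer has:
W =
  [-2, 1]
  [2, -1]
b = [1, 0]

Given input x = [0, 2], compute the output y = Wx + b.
y = [3, -2]

Wx = [-2×0 + 1×2, 2×0 + -1×2]
   = [2, -2]
y = Wx + b = [2 + 1, -2 + 0] = [3, -2]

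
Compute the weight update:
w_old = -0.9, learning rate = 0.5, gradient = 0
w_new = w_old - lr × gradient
w_new = -0.9

w_new = w - η·∂L/∂w = -0.9 - 0.5×(0) = -0.9 - (0) = -0.9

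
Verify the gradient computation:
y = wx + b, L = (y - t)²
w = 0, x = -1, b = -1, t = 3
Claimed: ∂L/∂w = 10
Incorrect

y = (0)(-1) + -1 = -1
∂L/∂y = 2(y - t) = 2(-1 - 3) = -8
∂y/∂w = x = -1
∂L/∂w = -8 × -1 = 8

Claimed value: 10
Incorrect: The correct gradient is 8.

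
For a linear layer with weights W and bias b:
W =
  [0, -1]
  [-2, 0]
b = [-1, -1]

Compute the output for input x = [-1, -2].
y = [1, 1]

Wx = [0×-1 + -1×-2, -2×-1 + 0×-2]
   = [2, 2]
y = Wx + b = [2 + -1, 2 + -1] = [1, 1]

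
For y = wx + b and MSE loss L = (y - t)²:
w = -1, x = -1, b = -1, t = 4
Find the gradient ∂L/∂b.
∂L/∂b = -8

y = wx + b = (-1)(-1) + -1 = 0
∂L/∂y = 2(y - t) = 2(0 - 4) = -8
∂y/∂b = 1
∂L/∂b = ∂L/∂y · ∂y/∂b = -8 × 1 = -8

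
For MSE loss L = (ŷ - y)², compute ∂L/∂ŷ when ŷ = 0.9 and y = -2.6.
∂L/∂ŷ = 7.0

∂L/∂ŷ = 2(ŷ - y) = 2(0.9 - -2.6) = 2(3.5) = 7.0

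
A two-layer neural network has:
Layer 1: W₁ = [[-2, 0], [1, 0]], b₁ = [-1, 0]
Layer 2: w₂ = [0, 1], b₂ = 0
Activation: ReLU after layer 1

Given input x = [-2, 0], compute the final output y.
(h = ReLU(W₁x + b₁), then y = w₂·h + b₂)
y = 0

Layer 1 pre-activation: z₁ = [3, -2]
After ReLU: h = [3, 0]
Layer 2 output: y = 0×3 + 1×0 + 0 = 0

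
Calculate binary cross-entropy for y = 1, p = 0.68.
L = 0.3857

L = -1·log(0.68) - 0·log(0.32) = -log(0.68) = 0.3857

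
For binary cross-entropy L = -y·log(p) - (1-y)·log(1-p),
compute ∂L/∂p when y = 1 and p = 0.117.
∂L/∂p = -8.547

∂L/∂p = -y/p + (1-y)/(1-p) = -1/0.117 + 0 = -8.547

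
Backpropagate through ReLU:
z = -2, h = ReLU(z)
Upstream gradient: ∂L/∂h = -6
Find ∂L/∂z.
∂L/∂z = 0

h = ReLU(-2) = 0
Since z < 0: ∂h/∂z = 0
∂L/∂z = ∂L/∂h · ∂h/∂z = -6 × 0 = 0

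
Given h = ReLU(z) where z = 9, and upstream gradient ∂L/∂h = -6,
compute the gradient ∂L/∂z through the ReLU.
∂L/∂z = -6

h = ReLU(9) = 9
Since z > 0: ∂h/∂z = 1
∂L/∂z = ∂L/∂h · ∂h/∂z = -6 × 1 = -6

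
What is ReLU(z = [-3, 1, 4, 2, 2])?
h = [0, 1, 4, 2, 2]

ReLU applied element-wise: max(0,-3)=0, max(0,1)=1, max(0,4)=4, max(0,2)=2, max(0,2)=2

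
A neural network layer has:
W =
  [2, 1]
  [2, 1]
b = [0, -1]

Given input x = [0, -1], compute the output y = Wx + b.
y = [-1, -2]

Wx = [2×0 + 1×-1, 2×0 + 1×-1]
   = [-1, -1]
y = Wx + b = [-1 + 0, -1 + -1] = [-1, -2]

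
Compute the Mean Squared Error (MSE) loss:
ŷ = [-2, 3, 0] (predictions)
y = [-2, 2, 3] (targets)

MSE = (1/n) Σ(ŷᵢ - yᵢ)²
MSE = 3.333

MSE = (1/3)((-2--2)² + (3-2)² + (0-3)²) = (1/3)(0 + 1 + 9) = 3.333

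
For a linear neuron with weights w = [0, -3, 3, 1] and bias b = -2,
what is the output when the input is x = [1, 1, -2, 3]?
y = -8

y = (0)(1) + (-3)(1) + (3)(-2) + (1)(3) + -2 = -8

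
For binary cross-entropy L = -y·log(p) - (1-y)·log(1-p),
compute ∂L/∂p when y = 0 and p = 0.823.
∂L/∂p = 5.65

∂L/∂p = -y/p + (1-y)/(1-p) = 0 + 1/0.177 = 5.65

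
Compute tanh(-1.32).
-0.8668

tanh(-1.32) = (e^(-1.32) - e^(1.32))/(e^(-1.32) + e^(1.32)) = -0.8668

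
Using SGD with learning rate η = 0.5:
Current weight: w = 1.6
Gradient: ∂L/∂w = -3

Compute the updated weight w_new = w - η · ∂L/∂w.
w_new = 3.1

w_new = w - η·∂L/∂w = 1.6 - 0.5×(-3) = 1.6 - (-1.5) = 3.1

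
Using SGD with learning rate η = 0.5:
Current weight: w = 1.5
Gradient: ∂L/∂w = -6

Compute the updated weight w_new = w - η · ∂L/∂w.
w_new = 4.5

w_new = w - η·∂L/∂w = 1.5 - 0.5×(-6) = 1.5 - (-3) = 4.5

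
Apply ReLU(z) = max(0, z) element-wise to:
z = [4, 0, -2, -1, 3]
h = [4, 0, 0, 0, 3]

ReLU applied element-wise: max(0,4)=4, max(0,0)=0, max(0,-2)=0, max(0,-1)=0, max(0,3)=3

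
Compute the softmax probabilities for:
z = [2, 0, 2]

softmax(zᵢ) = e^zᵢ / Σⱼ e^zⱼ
p = [0.4683, 0.0634, 0.4683]

exp(z) = [7.389, 1, 7.389]
Sum = 15.78
p = [0.4683, 0.0634, 0.4683]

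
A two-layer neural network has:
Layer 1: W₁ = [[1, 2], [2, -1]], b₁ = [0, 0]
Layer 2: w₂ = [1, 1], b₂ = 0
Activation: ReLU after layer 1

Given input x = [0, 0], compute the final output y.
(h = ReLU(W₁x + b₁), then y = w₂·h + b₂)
y = 0

Layer 1 pre-activation: z₁ = [0, 0]
After ReLU: h = [0, 0]
Layer 2 output: y = 1×0 + 1×0 + 0 = 0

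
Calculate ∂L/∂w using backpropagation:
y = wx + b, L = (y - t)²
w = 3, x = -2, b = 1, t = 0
∂L/∂w = 20

y = wx + b = (3)(-2) + 1 = -5
∂L/∂y = 2(y - t) = 2(-5 - 0) = -10
∂y/∂w = x = -2
∂L/∂w = ∂L/∂y · ∂y/∂w = -10 × -2 = 20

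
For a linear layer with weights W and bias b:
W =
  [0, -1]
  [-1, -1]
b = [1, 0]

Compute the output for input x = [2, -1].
y = [2, -1]

Wx = [0×2 + -1×-1, -1×2 + -1×-1]
   = [1, -1]
y = Wx + b = [1 + 1, -1 + 0] = [2, -1]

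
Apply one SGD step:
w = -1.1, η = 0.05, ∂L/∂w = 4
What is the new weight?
w_new = -1.3

w_new = w - η·∂L/∂w = -1.1 - 0.05×(4) = -1.1 - (0.2) = -1.3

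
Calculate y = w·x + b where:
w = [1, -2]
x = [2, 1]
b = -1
y = -1

y = (1)(2) + (-2)(1) + -1 = -1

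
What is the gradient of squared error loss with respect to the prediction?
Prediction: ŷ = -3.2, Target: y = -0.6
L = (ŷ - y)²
∂L/∂ŷ = -5.2

∂L/∂ŷ = 2(ŷ - y) = 2(-3.2 - -0.6) = 2(-2.6) = -5.2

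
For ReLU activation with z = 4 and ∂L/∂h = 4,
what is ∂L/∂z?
∂L/∂z = 4

h = ReLU(4) = 4
Since z > 0: ∂h/∂z = 1
∂L/∂z = ∂L/∂h · ∂h/∂z = 4 × 1 = 4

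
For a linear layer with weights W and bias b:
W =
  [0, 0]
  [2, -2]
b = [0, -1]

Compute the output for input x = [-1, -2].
y = [0, 1]

Wx = [0×-1 + 0×-2, 2×-1 + -2×-2]
   = [0, 2]
y = Wx + b = [0 + 0, 2 + -1] = [0, 1]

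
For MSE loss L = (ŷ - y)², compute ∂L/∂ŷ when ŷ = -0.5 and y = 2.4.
∂L/∂ŷ = -5.8

∂L/∂ŷ = 2(ŷ - y) = 2(-0.5 - 2.4) = 2(-2.9) = -5.8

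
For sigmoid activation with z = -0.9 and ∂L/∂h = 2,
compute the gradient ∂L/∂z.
∂L/∂z = 0.411

σ(-0.9) = 0.2891
σ'(-0.9) = σ(-0.9)(1 - σ(-0.9)) = 0.2891 × 0.7109 = 0.2055
∂L/∂z = ∂L/∂h · σ'(z) = 2 × 0.2055 = 0.411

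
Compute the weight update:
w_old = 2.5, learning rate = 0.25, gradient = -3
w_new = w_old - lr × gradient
w_new = 3.25

w_new = w - η·∂L/∂w = 2.5 - 0.25×(-3) = 2.5 - (-0.75) = 3.25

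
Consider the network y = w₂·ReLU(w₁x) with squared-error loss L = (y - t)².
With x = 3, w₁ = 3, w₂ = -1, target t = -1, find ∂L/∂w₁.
∂L/∂w₁ = 48

Forward pass:
z = w₁x = 3×3 = 9
h = ReLU(9) = 9
y = w₂h = -1×9 = -9

Backward pass:
∂L/∂y = 2(y - t) = 2(-9 - -1) = -16
∂y/∂h = w₂ = -1
∂h/∂z = 1 (ReLU derivative)
∂z/∂w₁ = x = 3

∂L/∂w₁ = -16 × -1 × 1 × 3 = 48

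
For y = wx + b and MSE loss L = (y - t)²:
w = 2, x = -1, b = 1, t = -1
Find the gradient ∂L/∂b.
∂L/∂b = 0

y = wx + b = (2)(-1) + 1 = -1
∂L/∂y = 2(y - t) = 2(-1 - -1) = 0
∂y/∂b = 1
∂L/∂b = ∂L/∂y · ∂y/∂b = 0 × 1 = 0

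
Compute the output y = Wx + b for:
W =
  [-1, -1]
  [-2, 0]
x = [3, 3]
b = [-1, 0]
y = [-7, -6]

Wx = [-1×3 + -1×3, -2×3 + 0×3]
   = [-6, -6]
y = Wx + b = [-6 + -1, -6 + 0] = [-7, -6]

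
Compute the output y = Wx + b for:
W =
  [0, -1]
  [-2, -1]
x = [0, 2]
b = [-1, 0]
y = [-3, -2]

Wx = [0×0 + -1×2, -2×0 + -1×2]
   = [-2, -2]
y = Wx + b = [-2 + -1, -2 + 0] = [-3, -2]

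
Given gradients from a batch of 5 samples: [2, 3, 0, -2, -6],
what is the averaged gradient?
Average gradient = -0.6

Average = (1/5)(2 + 3 + 0 + -2 + -6) = -3/5 = -0.6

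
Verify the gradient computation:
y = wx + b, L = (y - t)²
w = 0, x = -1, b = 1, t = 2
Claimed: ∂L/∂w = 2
Correct

y = (0)(-1) + 1 = 1
∂L/∂y = 2(y - t) = 2(1 - 2) = -2
∂y/∂w = x = -1
∂L/∂w = -2 × -1 = 2

Claimed value: 2
Correct: The correct gradient is 2.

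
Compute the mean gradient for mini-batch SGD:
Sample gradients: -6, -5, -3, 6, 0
Average gradient = -1.6

Average = (1/5)(-6 + -5 + -3 + 6 + 0) = -8/5 = -1.6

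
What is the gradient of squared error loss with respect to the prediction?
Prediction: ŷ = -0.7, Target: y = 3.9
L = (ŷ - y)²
∂L/∂ŷ = -9.2

∂L/∂ŷ = 2(ŷ - y) = 2(-0.7 - 3.9) = 2(-4.6) = -9.2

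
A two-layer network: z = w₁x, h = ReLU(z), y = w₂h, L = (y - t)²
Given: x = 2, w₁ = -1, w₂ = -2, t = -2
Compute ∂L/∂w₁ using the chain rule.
∂L/∂w₁ = 0

Forward pass:
z = w₁x = -1×2 = -2
h = ReLU(-2) = 0
y = w₂h = -2×0 = 0

Backward pass:
∂L/∂y = 2(y - t) = 2(0 - -2) = 4
∂y/∂h = w₂ = -2
∂h/∂z = 0 (ReLU derivative)
∂z/∂w₁ = x = 2

∂L/∂w₁ = 4 × -2 × 0 × 2 = 0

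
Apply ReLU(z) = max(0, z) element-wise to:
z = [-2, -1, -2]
h = [0, 0, 0]

ReLU applied element-wise: max(0,-2)=0, max(0,-1)=0, max(0,-2)=0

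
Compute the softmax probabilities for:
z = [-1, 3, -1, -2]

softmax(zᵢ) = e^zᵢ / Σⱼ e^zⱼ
p = [0.0176, 0.9584, 0.0176, 0.0065]

exp(z) = [0.3679, 20.09, 0.3679, 0.1353]
Sum = 20.96
p = [0.0176, 0.9584, 0.0176, 0.0065]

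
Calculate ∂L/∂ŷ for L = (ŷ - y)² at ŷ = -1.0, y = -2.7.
∂L/∂ŷ = 3.4

∂L/∂ŷ = 2(ŷ - y) = 2(-1.0 - -2.7) = 2(1.7) = 3.4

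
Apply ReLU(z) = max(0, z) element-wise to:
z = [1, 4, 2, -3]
h = [1, 4, 2, 0]

ReLU applied element-wise: max(0,1)=1, max(0,4)=4, max(0,2)=2, max(0,-3)=0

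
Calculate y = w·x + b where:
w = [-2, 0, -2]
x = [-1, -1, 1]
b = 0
y = 0

y = (-2)(-1) + (0)(-1) + (-2)(1) + 0 = 0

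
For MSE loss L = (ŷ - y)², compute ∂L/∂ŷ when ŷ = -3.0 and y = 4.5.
∂L/∂ŷ = -15.0

∂L/∂ŷ = 2(ŷ - y) = 2(-3.0 - 4.5) = 2(-7.5) = -15.0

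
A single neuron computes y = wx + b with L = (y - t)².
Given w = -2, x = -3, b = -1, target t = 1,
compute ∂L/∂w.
∂L/∂w = -24

y = wx + b = (-2)(-3) + -1 = 5
∂L/∂y = 2(y - t) = 2(5 - 1) = 8
∂y/∂w = x = -3
∂L/∂w = ∂L/∂y · ∂y/∂w = 8 × -3 = -24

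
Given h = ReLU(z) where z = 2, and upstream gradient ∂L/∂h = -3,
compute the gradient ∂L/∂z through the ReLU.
∂L/∂z = -3

h = ReLU(2) = 2
Since z > 0: ∂h/∂z = 1
∂L/∂z = ∂L/∂h · ∂h/∂z = -3 × 1 = -3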